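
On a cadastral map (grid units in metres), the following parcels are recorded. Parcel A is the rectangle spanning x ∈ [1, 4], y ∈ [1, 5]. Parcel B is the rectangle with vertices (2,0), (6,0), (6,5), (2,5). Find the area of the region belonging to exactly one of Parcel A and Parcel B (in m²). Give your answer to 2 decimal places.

|Parcel A∩Parcel B|: x∈[2,4], y∈[1,5] → 2·4 = 8.
|Parcel A △ Parcel B| = |Parcel A| + |Parcel B| − 2·|Parcel A∩Parcel B| = 12 + 20 − 16 = 16.00.

16.00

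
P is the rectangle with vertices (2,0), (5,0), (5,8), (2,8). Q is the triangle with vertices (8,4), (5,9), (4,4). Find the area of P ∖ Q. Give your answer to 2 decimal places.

21.60

|P| = 24, |P∩Q| = 2.4.
|P ∖ Q| = |P| − |P∩Q| = 24 − 2.4 = 21.60.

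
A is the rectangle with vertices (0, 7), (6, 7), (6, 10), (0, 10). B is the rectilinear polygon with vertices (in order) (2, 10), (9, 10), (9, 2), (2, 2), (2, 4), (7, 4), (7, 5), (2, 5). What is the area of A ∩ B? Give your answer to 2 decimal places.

12.00

The intersection is the polygon with vertices (6,7), (2,7), (2,10), (6,10).
By the shoelace formula its area is 12.00.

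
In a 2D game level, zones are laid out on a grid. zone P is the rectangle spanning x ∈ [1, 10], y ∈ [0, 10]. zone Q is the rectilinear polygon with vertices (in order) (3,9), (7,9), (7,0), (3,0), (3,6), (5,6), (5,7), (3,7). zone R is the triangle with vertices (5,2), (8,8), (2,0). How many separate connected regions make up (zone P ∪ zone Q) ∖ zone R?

1

(zone P ∪ zone Q) ∖ zone R is a single connected region.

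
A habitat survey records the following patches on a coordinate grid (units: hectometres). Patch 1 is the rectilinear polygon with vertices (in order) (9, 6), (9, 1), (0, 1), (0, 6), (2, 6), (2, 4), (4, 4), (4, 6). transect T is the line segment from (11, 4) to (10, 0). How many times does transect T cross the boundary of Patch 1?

0

The segment lies entirely outside Patch 1 and never meets its boundary.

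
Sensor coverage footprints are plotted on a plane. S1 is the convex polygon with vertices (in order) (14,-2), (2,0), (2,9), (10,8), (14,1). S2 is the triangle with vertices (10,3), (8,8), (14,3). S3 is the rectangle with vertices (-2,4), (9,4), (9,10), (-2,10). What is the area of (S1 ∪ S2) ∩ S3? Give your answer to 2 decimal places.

The region (S1 ∪ S2) ∩ S3 is the polygon with vertices (2,9), (9,8.125), (9,4), (2,4).
By the shoelace formula its area is 31.94.

31.94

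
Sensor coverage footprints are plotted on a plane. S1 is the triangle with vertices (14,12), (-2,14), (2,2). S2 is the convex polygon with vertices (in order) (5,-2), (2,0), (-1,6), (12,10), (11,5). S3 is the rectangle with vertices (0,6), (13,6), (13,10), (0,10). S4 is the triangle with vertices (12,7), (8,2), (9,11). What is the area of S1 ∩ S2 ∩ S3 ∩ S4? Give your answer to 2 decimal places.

1.59

The intersection is the polygon with vertices (10.172,9.438), (10.461,9.051), (8.612,7.51), (8.779,9.009).
By the shoelace formula its area is 1.59.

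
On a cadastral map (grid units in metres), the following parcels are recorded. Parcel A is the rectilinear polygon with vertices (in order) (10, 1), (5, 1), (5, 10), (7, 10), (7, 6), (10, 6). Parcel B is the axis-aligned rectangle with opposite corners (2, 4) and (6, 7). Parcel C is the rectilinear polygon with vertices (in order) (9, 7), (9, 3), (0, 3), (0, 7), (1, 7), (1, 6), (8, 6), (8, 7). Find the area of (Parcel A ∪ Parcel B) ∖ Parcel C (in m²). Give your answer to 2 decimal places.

24.00

|Parcel A ∪ Parcel B| = 42.
|(Parcel A ∪ Parcel B) ∩ Parcel C| = 18.
|(Parcel A ∪ Parcel B) ∖ Parcel C| = 42 − 18 = 24.00.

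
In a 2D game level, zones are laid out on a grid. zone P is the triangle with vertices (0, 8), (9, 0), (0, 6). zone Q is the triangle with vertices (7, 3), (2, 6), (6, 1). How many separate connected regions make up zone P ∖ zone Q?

zone P ∖ zone Q splits into 2 disjoint pieces (area 5.1648, area 0.7067).

2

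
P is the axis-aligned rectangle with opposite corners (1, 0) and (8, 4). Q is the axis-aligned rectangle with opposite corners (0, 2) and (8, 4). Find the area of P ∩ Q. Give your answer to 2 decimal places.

14.00

|P∩Q|: x∈[1,8], y∈[2,4] → 7·2 = 14.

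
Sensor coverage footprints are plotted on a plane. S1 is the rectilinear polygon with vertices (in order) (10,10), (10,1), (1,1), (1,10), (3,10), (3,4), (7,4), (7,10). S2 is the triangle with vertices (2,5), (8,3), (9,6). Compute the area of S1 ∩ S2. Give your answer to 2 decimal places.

4.95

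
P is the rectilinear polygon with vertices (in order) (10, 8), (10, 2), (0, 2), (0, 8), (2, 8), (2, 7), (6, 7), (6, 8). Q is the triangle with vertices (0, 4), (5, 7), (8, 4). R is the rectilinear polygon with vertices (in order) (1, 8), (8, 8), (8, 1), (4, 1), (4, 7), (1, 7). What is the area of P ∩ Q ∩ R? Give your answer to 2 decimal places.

7.20

The intersection is the polygon with vertices (8,4), (4,4), (4,6.4), (5,7).
By the shoelace formula its area is 7.20.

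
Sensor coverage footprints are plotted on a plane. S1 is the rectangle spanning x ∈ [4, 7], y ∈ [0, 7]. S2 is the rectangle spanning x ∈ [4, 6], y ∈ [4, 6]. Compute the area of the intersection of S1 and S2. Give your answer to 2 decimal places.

4.00

|S1∩S2|: x∈[4,6], y∈[4,6] → 2·2 = 4.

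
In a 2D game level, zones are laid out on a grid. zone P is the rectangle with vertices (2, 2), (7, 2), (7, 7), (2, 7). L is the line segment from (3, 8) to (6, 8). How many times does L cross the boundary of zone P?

0

The segment lies entirely outside zone P and never meets its boundary.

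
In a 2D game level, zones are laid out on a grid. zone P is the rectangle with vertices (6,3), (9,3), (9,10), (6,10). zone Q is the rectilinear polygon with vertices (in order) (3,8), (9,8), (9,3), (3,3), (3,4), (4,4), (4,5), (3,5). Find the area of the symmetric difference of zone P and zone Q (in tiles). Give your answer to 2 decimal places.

20.00

|zone P| = 21, |zone Q| = 29, |zone P∩zone Q| = 15.
|zone P △ zone Q| = |zone P| + |zone Q| − 2·|zone P∩zone Q| = 21 + 29 − 30 = 20.00.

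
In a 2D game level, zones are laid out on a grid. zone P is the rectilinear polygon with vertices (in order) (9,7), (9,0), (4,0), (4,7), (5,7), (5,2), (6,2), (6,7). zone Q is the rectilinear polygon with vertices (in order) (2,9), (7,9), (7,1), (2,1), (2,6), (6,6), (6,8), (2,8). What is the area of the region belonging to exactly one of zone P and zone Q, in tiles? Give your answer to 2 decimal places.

38.00

|zone P| = 30, |zone Q| = 32, |zone P∩zone Q| = 12.
|zone P △ zone Q| = |zone P| + |zone Q| − 2·|zone P∩zone Q| = 30 + 32 − 24 = 38.00.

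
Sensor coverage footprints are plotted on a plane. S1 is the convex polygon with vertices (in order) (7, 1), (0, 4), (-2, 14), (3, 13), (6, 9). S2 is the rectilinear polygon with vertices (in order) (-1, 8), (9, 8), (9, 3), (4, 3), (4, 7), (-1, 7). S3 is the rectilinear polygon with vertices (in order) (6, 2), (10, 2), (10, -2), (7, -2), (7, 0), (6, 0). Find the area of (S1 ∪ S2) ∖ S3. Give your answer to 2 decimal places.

82.39

|S1 ∪ S2| = 83.1125.
|(S1 ∪ S2) ∩ S3| = 0.7232.
|(S1 ∪ S2) ∖ S3| = 83.1125 − 0.7232 = 82.39.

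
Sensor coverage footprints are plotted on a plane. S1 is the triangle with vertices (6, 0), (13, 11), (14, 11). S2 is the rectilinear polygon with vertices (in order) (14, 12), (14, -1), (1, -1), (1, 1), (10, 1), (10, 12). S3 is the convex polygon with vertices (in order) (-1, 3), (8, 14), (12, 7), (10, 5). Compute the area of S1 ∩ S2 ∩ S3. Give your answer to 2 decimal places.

1.33

The intersection is the polygon with vertices (10,5.5), (10,6.286), (11.269,8.28), (11.6,7.7).
By the shoelace formula its area is 1.33.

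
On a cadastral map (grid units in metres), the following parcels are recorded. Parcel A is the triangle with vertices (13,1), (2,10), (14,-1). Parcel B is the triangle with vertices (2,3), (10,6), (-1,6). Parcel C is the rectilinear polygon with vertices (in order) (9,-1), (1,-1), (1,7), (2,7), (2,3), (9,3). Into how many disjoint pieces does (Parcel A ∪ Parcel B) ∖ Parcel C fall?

(Parcel A ∪ Parcel B) ∖ Parcel C splits into 2 disjoint pieces (area 17.9849, area 2).

2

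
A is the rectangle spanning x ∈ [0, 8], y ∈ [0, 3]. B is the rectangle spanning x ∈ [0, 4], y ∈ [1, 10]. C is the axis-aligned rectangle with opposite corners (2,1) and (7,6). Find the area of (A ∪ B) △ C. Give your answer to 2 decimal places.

45.00

|A ∪ B| = 52.
|(A ∪ B) ∩ C| = 16.
|(A ∪ B) △ C| = 52 + 25 − 32 = 45.00.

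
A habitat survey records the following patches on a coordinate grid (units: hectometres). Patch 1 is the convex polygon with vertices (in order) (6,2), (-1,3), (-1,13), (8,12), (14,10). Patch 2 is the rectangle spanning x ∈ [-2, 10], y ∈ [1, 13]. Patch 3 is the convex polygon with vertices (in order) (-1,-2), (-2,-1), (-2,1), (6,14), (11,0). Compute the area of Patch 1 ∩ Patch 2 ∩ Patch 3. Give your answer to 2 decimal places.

The intersection is the polygon with vertices (6.661,12.149), (9.158,5.158), (6,2), (-0.788,2.97), (4.976,12.336).
By the shoelace formula its area is 58.18.

58.18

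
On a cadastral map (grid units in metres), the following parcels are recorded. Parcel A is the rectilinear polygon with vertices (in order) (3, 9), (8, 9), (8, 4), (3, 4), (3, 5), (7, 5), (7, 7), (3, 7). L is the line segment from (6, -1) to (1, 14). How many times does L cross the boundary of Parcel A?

The segment meets the boundary at (3,8), (3.333,7), (4,5), (4.333,4).

4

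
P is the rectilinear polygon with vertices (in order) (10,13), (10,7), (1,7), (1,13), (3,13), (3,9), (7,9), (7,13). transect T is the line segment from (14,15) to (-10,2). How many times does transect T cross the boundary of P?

The segment meets the boundary at (1,7.958), (3,9.042), (7,11.208), (10,12.833).

4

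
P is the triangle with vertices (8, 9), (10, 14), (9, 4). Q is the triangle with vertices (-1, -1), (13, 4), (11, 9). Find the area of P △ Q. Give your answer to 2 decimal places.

44.38

|P| = 7.5, |Q| = 40, |P∩Q| = 1.5584.
|P △ Q| = |P| + |Q| − 2·|P∩Q| = 7.5 + 40 − 3.1169 = 44.38.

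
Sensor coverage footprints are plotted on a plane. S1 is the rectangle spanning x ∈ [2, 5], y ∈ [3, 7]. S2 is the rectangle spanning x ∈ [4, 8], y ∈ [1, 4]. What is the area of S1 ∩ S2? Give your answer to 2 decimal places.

|S1∩S2|: x∈[4,5], y∈[3,4] → 1·1 = 1.

1.00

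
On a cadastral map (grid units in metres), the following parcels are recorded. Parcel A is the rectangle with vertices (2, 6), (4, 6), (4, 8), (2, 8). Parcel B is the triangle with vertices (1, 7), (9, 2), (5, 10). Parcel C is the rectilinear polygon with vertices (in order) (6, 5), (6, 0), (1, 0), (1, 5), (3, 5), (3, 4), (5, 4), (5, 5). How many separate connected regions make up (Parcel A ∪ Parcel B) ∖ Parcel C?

1

(Parcel A ∪ Parcel B) ∖ Parcel C is a single connected region.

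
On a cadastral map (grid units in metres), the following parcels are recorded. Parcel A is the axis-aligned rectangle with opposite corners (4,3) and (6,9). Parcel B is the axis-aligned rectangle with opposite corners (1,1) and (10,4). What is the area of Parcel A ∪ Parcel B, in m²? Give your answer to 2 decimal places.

By inclusion–exclusion:
Individual areas: |Parcel A| = 12, |Parcel B| = 27.
|Parcel A∩Parcel B|: x∈[4,6], y∈[3,4] → 2·1 = 2.
|Parcel A ∪ Parcel B| = 39 − 2 = 37.00.

37.00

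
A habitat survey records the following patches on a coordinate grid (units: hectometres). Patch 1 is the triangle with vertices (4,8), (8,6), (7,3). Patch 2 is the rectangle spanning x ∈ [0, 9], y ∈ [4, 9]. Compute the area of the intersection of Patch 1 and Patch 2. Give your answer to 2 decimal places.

The intersection is the polygon with vertices (8,6), (7.333,4), (6.4,4), (4,8).
By the shoelace formula its area is 6.53.

6.53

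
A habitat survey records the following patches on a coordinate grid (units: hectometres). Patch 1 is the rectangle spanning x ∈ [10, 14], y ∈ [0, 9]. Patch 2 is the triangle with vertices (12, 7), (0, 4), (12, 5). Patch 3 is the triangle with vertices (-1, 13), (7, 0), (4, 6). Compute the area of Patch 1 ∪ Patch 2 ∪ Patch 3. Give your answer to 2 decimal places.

48.47

By inclusion–exclusion:
Individual areas: |Patch 1| = 36, |Patch 2| = 12, |Patch 3| = 4.5.
|Patch 1∩Patch 2| = 3.6667.
|Patch 1∩Patch 3| = 0.
|Patch 2∩Patch 3| = 0.3627.
|Patch 1∩Patch 2∩Patch 3| = 0.
|Patch 1 ∪ Patch 2 ∪ Patch 3| = 52.5 − 4.0294 + 0 = 48.47.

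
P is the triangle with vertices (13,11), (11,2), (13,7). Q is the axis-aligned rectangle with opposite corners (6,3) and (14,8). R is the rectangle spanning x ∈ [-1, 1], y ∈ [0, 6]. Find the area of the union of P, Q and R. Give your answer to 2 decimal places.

By inclusion–exclusion:
Individual areas: |P| = 4, |Q| = 40, |R| = 12.
|P∩Q| = 2.9111.
|P∩R| = 0.
|Q∩R| = 0 (no overlap).
|P∩Q∩R| = 0.
|P ∪ Q ∪ R| = 56 − 2.9111 + 0 = 53.09.

53.09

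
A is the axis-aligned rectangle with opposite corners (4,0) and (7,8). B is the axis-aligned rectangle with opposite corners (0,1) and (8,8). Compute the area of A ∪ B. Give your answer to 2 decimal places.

59.00

By inclusion–exclusion:
Individual areas: |A| = 24, |B| = 56.
|A∩B|: x∈[4,7], y∈[1,8] → 3·7 = 21.
|A ∪ B| = 80 − 21 = 59.00.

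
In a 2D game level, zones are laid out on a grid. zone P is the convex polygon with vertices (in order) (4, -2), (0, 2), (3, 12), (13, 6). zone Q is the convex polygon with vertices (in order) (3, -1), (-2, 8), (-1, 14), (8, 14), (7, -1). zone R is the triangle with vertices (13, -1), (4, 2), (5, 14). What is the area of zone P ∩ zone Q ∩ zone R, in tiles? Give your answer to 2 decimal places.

The intersection is the polygon with vertices (7.51,9.294), (7.667,9), (7.13,0.957), (4,2), (4.746,10.952).
By the shoelace formula its area is 26.95.

26.95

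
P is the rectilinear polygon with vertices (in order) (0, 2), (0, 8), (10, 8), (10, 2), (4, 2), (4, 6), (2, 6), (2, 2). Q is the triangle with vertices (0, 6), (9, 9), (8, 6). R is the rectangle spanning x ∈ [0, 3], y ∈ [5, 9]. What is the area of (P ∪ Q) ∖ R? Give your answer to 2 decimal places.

|P ∪ Q| = 53.3333.
|(P ∪ Q) ∩ R| = 8.
|(P ∪ Q) ∖ R| = 53.3333 − 8 = 45.33.

45.33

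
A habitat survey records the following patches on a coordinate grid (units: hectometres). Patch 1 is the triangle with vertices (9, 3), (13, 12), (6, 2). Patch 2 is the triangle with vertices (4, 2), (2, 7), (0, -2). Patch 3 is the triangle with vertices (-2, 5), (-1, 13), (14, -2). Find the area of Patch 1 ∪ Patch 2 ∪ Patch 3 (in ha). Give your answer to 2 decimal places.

By inclusion–exclusion:
Individual areas: |Patch 1| = 11.5, |Patch 2| = 14, |Patch 3| = 67.5.
|Patch 1∩Patch 2| = 0.
|Patch 1∩Patch 3| = 2.7059.
|Patch 2∩Patch 3| = 4.8331.
|Patch 1∩Patch 2∩Patch 3| = 0.
|Patch 1 ∪ Patch 2 ∪ Patch 3| = 93 − 7.539 + 0 = 85.46.

85.46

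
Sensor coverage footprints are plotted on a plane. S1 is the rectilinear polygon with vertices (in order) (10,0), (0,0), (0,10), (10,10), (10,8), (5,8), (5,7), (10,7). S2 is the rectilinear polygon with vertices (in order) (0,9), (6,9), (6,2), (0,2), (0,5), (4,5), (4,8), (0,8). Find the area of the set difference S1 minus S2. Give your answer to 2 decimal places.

66.00

|S1| = 95, |S1∩S2| = 29.
|S1 ∖ S2| = |S1| − |S1∩S2| = 95 − 29 = 66.00.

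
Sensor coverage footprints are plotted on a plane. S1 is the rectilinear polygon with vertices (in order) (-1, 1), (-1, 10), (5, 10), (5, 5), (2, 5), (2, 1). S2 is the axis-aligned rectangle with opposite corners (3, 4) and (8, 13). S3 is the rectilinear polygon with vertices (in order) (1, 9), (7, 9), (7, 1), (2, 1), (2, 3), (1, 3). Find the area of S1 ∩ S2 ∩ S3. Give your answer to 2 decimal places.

8.00

The intersection is the polygon with vertices (5,5), (3,5), (3,9), (5,9).
By the shoelace formula its area is 8.00.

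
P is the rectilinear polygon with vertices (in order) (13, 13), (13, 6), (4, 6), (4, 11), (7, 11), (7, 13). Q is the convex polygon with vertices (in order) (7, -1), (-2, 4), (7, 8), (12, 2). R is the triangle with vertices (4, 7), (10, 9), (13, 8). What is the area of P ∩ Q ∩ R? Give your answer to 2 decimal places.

0.84

The intersection is the polygon with vertices (7,8), (7.508,7.39), (5,7.111).
By the shoelace formula its area is 0.84.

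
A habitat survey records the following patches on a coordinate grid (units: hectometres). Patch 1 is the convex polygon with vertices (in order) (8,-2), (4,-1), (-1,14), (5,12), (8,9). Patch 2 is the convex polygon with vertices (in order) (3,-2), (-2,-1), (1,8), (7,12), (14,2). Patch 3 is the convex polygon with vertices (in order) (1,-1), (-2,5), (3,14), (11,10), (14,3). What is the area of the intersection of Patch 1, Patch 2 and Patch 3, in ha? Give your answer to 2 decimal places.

55.52

The intersection is the polygon with vertices (1,8), (5.8,11.2), (8,9), (8,1.154), (3.721,-0.163).
By the shoelace formula its area is 55.52.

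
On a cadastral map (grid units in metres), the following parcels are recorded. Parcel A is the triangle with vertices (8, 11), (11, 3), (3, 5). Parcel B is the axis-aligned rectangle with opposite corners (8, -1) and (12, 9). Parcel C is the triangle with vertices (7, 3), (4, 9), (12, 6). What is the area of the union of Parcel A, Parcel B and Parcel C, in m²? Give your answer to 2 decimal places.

61.00

By inclusion–exclusion:
Individual areas: |Parcel A| = 29, |Parcel B| = 40, |Parcel C| = 19.5.
|Parcel A∩Parcel B| = 10.125.
|Parcel A∩Parcel C| = 15.2711.
|Parcel B∩Parcel C| = 7.8.
|Parcel A∩Parcel B∩Parcel C| = 5.6957.
|Parcel A ∪ Parcel B ∪ Parcel C| = 88.5 − 33.1961 + 5.6957 = 61.00.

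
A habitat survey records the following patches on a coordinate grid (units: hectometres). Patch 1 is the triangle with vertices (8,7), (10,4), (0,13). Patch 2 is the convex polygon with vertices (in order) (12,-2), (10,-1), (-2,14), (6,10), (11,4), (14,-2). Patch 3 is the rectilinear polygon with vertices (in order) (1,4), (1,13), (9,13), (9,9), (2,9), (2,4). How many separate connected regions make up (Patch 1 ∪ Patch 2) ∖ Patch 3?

2

(Patch 1 ∪ Patch 2) ∖ Patch 3 splits into 2 disjoint pieces (area 48.5833, area 3.375).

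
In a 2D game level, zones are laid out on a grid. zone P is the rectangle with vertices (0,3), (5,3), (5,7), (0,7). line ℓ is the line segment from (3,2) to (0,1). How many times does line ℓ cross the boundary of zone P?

0

The segment lies entirely outside zone P and never meets its boundary.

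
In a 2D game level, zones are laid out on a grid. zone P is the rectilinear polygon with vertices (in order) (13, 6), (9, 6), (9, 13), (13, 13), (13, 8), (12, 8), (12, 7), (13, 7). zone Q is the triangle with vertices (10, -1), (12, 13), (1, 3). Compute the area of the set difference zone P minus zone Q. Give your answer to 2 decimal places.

|zone P| = 27, |zone P∩zone Q| = 13.4091.
|zone P ∖ zone Q| = |zone P| − |zone P∩zone Q| = 27 − 13.4091 = 13.59.

13.59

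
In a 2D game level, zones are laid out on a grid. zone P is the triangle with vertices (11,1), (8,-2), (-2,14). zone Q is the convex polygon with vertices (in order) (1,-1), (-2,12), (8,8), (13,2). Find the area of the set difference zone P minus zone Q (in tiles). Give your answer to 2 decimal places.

8.49

|zone P| = 39, |zone P∩zone Q| = 30.5144.
|zone P ∖ zone Q| = |zone P| − |zone P∩zone Q| = 39 − 30.5144 = 8.49.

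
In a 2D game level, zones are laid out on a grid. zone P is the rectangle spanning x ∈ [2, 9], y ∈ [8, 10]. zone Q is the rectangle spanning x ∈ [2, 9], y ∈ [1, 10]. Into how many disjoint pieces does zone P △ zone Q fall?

1

zone P △ zone Q is a single connected region.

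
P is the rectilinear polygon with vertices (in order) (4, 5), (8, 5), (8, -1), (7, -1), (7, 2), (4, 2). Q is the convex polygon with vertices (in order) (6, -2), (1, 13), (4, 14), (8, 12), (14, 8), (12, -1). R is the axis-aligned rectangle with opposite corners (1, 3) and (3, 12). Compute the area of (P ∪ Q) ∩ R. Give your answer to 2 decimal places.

4.17

The region (P ∪ Q) ∩ R is the polygon with vertices (1.333,12), (3,12), (3,7).
By the shoelace formula its area is 4.17.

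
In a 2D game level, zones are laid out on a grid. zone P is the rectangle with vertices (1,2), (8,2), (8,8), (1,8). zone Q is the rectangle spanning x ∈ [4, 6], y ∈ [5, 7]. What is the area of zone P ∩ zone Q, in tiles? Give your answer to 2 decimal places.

|zone P∩zone Q|: x∈[4,6], y∈[5,7] → 2·2 = 4.

4.00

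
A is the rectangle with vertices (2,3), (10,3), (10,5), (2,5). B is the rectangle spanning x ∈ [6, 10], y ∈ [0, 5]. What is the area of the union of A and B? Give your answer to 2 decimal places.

By inclusion–exclusion:
Individual areas: |A| = 16, |B| = 20.
|A∩B|: x∈[6,10], y∈[3,5] → 4·2 = 8.
|A ∪ B| = 36 − 8 = 28.00.

28.00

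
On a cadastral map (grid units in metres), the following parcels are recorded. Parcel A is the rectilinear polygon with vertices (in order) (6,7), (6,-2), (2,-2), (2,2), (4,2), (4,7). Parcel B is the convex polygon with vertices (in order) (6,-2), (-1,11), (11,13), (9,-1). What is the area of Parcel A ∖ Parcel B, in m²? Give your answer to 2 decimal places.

11.69

|Parcel A| = 26, |Parcel A∩Parcel B| = 14.3077.
|Parcel A ∖ Parcel B| = |Parcel A| − |Parcel A∩Parcel B| = 26 − 14.3077 = 11.69.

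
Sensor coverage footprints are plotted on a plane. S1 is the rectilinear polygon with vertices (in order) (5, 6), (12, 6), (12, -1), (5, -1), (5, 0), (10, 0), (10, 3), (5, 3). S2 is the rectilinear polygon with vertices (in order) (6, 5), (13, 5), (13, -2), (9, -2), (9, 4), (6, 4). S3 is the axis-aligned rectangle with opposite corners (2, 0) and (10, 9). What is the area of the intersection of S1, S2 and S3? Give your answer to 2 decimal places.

5.00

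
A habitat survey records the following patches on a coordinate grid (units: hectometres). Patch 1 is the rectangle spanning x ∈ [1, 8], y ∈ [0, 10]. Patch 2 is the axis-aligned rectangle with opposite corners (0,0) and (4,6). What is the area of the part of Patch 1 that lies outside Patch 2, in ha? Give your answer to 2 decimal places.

52.00

|Patch 1∩Patch 2|: x∈[1,4], y∈[0,6] → 3·6 = 18.
|Patch 1| = 70.
|Patch 1 ∖ Patch 2| = |Patch 1| − |Patch 1∩Patch 2| = 70 − 18 = 52.00.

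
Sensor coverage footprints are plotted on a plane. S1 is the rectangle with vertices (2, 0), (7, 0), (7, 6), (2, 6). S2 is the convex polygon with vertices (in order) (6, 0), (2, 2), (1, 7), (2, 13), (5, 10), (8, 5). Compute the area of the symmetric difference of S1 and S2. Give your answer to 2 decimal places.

|S1| = 30, |S2| = 53.5, |S1∩S2| = 24.75.
|S1 △ S2| = |S1| + |S2| − 2·|S1∩S2| = 30 + 53.5 − 49.5 = 34.00.

34.00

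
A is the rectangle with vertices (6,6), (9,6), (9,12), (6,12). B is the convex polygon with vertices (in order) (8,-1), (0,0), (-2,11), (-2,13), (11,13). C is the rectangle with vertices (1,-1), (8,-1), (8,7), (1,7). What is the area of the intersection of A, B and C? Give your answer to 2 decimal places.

2.00

The intersection is the polygon with vertices (6,7), (8,7), (8,6), (6,6).
By the shoelace formula its area is 2.00.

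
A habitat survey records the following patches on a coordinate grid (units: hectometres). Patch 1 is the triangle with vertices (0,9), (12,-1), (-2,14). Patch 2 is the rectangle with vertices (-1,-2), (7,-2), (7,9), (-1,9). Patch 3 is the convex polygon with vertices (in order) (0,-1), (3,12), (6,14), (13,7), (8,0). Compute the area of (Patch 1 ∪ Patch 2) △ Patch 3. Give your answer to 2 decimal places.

|Patch 1 ∪ Patch 2| = 97.6429.
|(Patch 1 ∪ Patch 2) ∩ Patch 3| = 57.4911.
|(Patch 1 ∪ Patch 2) △ Patch 3| = 97.6429 + 115.5 − 114.9821 = 98.16.

98.16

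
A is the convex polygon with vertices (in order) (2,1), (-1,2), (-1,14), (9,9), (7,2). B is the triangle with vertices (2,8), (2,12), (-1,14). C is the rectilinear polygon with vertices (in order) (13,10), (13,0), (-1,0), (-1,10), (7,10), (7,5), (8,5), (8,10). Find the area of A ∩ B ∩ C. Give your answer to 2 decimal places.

1.00

The intersection is the polygon with vertices (2,8), (1,10), (2,10).
By the shoelace formula its area is 1.00.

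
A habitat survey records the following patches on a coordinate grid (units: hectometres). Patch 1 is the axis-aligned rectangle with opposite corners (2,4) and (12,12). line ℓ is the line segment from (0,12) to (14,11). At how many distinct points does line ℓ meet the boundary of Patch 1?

The segment meets the boundary at (12,11.143), (2,11.857).

2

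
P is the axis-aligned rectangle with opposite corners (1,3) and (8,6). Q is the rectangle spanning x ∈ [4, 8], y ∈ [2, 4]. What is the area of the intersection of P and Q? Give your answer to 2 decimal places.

|P∩Q|: x∈[4,8], y∈[3,4] → 4·1 = 4.

4.00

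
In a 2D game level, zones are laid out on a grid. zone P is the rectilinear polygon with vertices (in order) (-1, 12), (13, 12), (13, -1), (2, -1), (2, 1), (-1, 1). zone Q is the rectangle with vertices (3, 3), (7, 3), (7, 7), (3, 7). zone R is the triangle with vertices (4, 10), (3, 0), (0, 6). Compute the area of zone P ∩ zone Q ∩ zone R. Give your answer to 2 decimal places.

The intersection is the polygon with vertices (3,7), (3.7,7), (3.3,3), (3,3).
By the shoelace formula its area is 2.00.

2.00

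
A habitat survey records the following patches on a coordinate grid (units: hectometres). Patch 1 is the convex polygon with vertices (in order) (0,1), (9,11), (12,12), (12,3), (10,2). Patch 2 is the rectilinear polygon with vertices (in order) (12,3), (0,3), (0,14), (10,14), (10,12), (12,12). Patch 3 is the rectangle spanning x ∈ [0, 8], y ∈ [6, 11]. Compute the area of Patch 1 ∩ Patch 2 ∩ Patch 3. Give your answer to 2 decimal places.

6.81

The intersection is the polygon with vertices (8,9.889), (8,6), (4.5,6).
By the shoelace formula its area is 6.81.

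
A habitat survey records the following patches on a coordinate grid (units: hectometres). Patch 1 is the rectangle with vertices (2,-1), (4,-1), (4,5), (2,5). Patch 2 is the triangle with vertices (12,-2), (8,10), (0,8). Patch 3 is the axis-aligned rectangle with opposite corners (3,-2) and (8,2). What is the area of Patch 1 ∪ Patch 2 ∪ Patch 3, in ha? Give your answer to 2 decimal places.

80.67

By inclusion–exclusion:
Individual areas: |Patch 1| = 12, |Patch 2| = 52, |Patch 3| = 20.
|Patch 1∩Patch 2| = 0.0667.
|Patch 1∩Patch 3|: x∈[3,4], y∈[-1,2] → 1·3 = 3.
|Patch 2∩Patch 3| = 0.2667.
|Patch 1∩Patch 2∩Patch 3| = 0.
|Patch 1 ∪ Patch 2 ∪ Patch 3| = 84 − 3.3333 + 0 = 80.67.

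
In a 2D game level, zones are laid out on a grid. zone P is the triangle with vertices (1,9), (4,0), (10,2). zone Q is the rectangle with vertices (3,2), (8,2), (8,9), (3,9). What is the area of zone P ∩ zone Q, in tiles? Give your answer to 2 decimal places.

17.33

The intersection is the polygon with vertices (3,3), (3,7.444), (8,3.556), (8,2), (3.333,2).
By the shoelace formula its area is 17.33.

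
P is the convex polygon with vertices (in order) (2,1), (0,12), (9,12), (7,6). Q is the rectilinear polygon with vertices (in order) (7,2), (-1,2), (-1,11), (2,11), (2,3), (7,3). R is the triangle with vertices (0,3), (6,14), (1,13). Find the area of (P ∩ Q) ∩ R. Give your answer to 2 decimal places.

The region (P ∩ Q) ∩ R is the polygon with vertices (2,11), (2,6.667), (1.227,5.25), (0.581,8.806), (0.8,11).
By the shoelace formula its area is 6.22.

6.22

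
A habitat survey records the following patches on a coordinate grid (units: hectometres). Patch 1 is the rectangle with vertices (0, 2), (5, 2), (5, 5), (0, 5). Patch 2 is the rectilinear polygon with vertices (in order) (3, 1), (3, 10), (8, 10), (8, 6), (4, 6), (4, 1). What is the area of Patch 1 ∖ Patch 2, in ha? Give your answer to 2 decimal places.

12.00

|Patch 1| = 15, |Patch 1∩Patch 2| = 3.
|Patch 1 ∖ Patch 2| = |Patch 1| − |Patch 1∩Patch 2| = 15 − 3 = 12.00.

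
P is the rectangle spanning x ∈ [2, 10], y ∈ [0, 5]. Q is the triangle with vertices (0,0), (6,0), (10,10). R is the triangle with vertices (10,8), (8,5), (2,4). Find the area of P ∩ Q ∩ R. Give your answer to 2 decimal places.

0.90

The intersection is the polygon with vertices (5,5), (8,5), (4.4,4.4).
By the shoelace formula its area is 0.90.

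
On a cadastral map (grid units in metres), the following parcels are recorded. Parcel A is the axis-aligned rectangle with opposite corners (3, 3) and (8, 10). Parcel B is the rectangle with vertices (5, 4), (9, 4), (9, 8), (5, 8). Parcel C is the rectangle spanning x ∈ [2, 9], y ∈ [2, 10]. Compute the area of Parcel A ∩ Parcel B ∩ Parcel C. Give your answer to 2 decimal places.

12.00

The intersection is the polygon with vertices (5,4), (5,8), (8,8), (8,4).
By the shoelace formula its area is 12.00.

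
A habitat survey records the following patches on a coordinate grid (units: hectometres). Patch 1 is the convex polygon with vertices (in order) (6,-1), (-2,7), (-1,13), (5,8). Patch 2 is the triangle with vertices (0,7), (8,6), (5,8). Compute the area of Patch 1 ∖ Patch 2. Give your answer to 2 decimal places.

48.29

|Patch 1| = 52.5, |Patch 1∩Patch 2| = 4.2113.
|Patch 1 ∖ Patch 2| = |Patch 1| − |Patch 1∩Patch 2| = 52.5 − 4.2113 = 48.29.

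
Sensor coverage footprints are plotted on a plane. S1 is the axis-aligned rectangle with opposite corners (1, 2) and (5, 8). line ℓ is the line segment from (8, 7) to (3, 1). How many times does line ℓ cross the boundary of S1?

The segment meets the boundary at (3.833,2), (5,3.4).

2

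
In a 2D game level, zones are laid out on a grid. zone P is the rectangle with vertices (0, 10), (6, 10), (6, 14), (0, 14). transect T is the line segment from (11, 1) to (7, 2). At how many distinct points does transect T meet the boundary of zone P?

0

The segment lies entirely outside zone P and never meets its boundary.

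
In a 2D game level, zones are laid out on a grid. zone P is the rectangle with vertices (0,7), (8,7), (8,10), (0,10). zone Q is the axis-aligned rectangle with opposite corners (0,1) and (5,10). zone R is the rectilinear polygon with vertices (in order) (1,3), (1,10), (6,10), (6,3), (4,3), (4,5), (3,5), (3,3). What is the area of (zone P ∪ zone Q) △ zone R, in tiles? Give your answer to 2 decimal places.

|zone P ∪ zone Q| = 54.
|(zone P ∪ zone Q) ∩ zone R| = 29.
|(zone P ∪ zone Q) △ zone R| = 54 + 33 − 58 = 29.00.

29.00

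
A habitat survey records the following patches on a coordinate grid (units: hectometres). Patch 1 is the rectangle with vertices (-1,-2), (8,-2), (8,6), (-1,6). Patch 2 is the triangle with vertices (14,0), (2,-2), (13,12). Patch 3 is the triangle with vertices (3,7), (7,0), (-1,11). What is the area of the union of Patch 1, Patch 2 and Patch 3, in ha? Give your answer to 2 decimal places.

By inclusion–exclusion:
Individual areas: |Patch 1| = 72, |Patch 2| = 73, |Patch 3| = 6.
|Patch 1∩Patch 2| = 19.9091.
|Patch 1∩Patch 3| = 2.8052.
|Patch 2∩Patch 3| = 0.4461.
|Patch 1∩Patch 2∩Patch 3| = 0.4461.
|Patch 1 ∪ Patch 2 ∪ Patch 3| = 151 − 23.1604 + 0.4461 = 128.29.

128.29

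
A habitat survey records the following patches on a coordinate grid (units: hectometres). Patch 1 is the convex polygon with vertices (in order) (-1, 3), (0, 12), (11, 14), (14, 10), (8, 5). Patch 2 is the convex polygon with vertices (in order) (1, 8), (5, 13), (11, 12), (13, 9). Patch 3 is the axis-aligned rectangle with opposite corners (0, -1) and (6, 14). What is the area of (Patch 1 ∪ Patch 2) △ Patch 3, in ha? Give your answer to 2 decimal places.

91.62

|Patch 1 ∪ Patch 2| = 105.5283.
|(Patch 1 ∪ Patch 2) ∩ Patch 3| = 51.9551.
|(Patch 1 ∪ Patch 2) △ Patch 3| = 105.5283 + 90 − 103.9102 = 91.62.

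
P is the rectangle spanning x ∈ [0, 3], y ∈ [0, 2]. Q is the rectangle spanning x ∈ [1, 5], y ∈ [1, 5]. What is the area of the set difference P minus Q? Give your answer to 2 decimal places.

4.00

|P∩Q|: x∈[1,3], y∈[1,2] → 2·1 = 2.
|P| = 6.
|P ∖ Q| = |P| − |P∩Q| = 6 − 2 = 4.00.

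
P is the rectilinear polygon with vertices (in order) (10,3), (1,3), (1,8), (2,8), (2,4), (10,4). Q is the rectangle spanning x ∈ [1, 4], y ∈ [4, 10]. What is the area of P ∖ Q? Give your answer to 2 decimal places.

9.00

|P| = 13, |P∩Q| = 4.
|P ∖ Q| = |P| − |P∩Q| = 13 − 4 = 9.00.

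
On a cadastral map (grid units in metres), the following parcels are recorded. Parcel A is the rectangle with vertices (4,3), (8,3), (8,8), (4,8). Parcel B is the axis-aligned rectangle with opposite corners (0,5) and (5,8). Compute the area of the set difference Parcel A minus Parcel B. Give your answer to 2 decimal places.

|Parcel A∩Parcel B|: x∈[4,5], y∈[5,8] → 1·3 = 3.
|Parcel A| = 20.
|Parcel A ∖ Parcel B| = |Parcel A| − |Parcel A∩Parcel B| = 20 − 3 = 17.00.

17.00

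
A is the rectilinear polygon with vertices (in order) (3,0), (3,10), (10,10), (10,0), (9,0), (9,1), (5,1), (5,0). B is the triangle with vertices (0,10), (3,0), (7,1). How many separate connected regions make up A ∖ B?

2

A ∖ B splits into 2 disjoint pieces (area 53.7143, area 0.5).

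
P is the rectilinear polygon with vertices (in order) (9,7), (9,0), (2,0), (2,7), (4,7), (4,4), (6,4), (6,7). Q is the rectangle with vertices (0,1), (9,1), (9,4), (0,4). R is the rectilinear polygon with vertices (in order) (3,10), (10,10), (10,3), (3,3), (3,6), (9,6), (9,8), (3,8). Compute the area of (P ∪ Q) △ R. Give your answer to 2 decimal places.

|P ∪ Q| = 49.
|(P ∪ Q) ∩ R| = 14.
|(P ∪ Q) △ R| = 49 + 37 − 28 = 58.00.

58.00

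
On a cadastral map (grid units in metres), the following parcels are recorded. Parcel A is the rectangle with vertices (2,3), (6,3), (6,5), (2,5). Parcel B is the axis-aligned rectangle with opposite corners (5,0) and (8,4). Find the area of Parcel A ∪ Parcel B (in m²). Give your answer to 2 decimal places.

By inclusion–exclusion:
Individual areas: |Parcel A| = 8, |Parcel B| = 12.
|Parcel A∩Parcel B|: x∈[5,6], y∈[3,4] → 1·1 = 1.
|Parcel A ∪ Parcel B| = 20 − 1 = 19.00.

19.00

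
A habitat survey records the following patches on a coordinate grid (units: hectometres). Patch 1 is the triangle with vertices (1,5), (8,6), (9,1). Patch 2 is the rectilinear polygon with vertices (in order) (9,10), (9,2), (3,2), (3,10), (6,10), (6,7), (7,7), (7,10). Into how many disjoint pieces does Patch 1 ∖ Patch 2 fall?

2

Patch 1 ∖ Patch 2 splits into 2 disjoint pieces (area 1.2857, area 0.9).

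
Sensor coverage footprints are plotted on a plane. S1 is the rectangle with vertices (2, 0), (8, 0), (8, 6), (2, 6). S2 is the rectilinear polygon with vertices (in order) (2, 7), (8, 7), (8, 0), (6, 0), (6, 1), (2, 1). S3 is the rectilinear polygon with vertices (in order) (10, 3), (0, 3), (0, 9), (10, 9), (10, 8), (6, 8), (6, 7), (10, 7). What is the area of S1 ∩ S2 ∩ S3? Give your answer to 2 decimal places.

18.00

The intersection is the polygon with vertices (2,6), (8,6), (8,3), (2,3).
By the shoelace formula its area is 18.00.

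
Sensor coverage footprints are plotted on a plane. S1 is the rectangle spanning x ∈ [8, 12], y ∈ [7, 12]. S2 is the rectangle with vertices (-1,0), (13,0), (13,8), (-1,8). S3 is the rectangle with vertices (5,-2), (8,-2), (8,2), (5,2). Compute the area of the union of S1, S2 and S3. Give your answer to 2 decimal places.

134.00

By inclusion–exclusion:
Individual areas: |S1| = 20, |S2| = 112, |S3| = 12.
|S1∩S2|: x∈[8,12], y∈[7,8] → 4·1 = 4.
|S1∩S3| = 0 (no overlap).
|S2∩S3|: x∈[5,8], y∈[0,2] → 3·2 = 6.
|S1∩S2∩S3| = 0.
|S1 ∪ S2 ∪ S3| = 144 − 10 + 0 = 134.00.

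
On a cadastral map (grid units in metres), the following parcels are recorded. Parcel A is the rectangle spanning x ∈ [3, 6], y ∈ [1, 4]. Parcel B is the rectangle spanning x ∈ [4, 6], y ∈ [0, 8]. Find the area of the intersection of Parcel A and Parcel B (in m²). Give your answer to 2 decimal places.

6.00

|Parcel A∩Parcel B|: x∈[4,6], y∈[1,4] → 2·3 = 6.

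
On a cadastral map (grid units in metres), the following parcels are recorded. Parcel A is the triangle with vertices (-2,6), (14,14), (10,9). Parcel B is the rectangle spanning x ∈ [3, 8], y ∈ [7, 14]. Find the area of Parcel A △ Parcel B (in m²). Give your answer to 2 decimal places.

40.25

|Parcel A| = 24, |Parcel B| = 35, |Parcel A∩Parcel B| = 9.375.
|Parcel A △ Parcel B| = |Parcel A| + |Parcel B| − 2·|Parcel A∩Parcel B| = 24 + 35 − 18.75 = 40.25.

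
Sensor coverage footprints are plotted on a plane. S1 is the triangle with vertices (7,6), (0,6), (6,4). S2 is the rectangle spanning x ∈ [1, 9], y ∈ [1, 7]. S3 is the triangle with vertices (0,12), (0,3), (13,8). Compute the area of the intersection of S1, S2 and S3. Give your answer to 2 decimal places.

5.11

The intersection is the polygon with vertices (6.809,5.619), (4.179,4.607), (1,5.667), (1,6), (7,6).
By the shoelace formula its area is 5.11.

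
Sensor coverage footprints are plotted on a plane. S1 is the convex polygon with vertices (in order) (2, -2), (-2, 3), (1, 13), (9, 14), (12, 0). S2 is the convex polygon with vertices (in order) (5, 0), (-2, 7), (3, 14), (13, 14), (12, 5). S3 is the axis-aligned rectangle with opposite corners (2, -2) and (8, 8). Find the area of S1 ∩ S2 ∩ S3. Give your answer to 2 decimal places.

The intersection is the polygon with vertices (5,0), (2,3), (2,8), (8,8), (8,2.143).
By the shoelace formula its area is 40.29.

40.29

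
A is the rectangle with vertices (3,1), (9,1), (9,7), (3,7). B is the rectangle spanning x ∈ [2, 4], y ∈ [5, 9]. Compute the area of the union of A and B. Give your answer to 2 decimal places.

By inclusion–exclusion:
Individual areas: |A| = 36, |B| = 8.
|A∩B|: x∈[3,4], y∈[5,7] → 1·2 = 2.
|A ∪ B| = 44 − 2 = 42.00.

42.00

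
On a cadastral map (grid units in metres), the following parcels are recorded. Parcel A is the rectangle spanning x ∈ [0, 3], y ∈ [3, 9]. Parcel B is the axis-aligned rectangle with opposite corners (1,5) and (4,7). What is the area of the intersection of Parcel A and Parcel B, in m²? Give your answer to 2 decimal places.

4.00

|Parcel A∩Parcel B|: x∈[1,3], y∈[5,7] → 2·2 = 4.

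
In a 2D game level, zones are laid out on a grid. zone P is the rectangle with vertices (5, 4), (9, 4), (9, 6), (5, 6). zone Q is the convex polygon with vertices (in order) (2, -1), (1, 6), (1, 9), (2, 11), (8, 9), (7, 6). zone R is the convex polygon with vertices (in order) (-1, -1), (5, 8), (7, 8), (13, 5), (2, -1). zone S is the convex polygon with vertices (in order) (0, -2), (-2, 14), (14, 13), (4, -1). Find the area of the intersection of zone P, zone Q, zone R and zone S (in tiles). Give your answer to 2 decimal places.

2.57

The intersection is the polygon with vertices (7,6), (5.571,4), (5,4), (5,6).
By the shoelace formula its area is 2.57.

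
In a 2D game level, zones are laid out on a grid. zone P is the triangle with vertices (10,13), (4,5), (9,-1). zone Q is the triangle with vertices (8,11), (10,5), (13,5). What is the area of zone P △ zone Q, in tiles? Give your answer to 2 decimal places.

42.36

|zone P| = 38, |zone Q| = 9, |zone P∩zone Q| = 2.3181.
|zone P △ zone Q| = |zone P| + |zone Q| − 2·|zone P∩zone Q| = 38 + 9 − 4.6361 = 42.36.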